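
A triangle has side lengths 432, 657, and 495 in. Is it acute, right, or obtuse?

Compare the square of the longest side to the sum of squares of the other two: 432² + 495² = 431649 = 657².

right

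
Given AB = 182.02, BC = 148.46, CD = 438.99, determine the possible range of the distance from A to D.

108.51 ≤ AD ≤ 769.47

The maximum is all hops collinear in one direction: 182.02 + 148.46 + 438.99 = 769.47.
The longest hop is 438.99; the others sum to 330.48. Folding the others back against it leaves at least 438.99 − 330.48 = 108.51.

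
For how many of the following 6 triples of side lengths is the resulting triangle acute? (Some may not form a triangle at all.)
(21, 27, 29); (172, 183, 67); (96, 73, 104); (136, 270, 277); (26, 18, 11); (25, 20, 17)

5

(21,27,29): 21²+27² = 1170 > 841 = 29² → acute
(172,183,67): 67²+172² = 34073 > 33489 = 183² → acute
(96,73,104): 73²+96² = 14545 > 10816 = 104² → acute
(136,270,277): 136²+270² = 91396 > 76729 = 277² → acute
(26,18,11): 11²+18² = 445 < 676 = 26² → obtuse
(25,20,17): 17²+20² = 689 > 625 = 25² → acute
5 of the 6 are acute.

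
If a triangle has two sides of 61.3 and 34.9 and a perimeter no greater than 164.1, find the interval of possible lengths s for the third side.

Triangle inequality alone gives 26.4 < s < 96.2.
The perimeter condition gives s ≤ 164.1 − 61.3 − 34.9 = 67.9.
Intersecting the two: 26.4 < s ≤ 67.9.

26.4 < s ≤ 67.9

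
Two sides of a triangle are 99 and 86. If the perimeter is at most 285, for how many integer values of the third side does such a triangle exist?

87

Triangle inequality: 13 < x < 185. Perimeter ≤ 285 gives x ≤ 285 − 99 − 86 = 100.
So 13 < x ≤ 100; integers 14 through 100: 87 values.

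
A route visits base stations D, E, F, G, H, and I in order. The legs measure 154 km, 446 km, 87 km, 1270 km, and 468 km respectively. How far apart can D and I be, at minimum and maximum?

115 ≤ DI ≤ 2425 km

The maximum is all hops collinear in one direction: 154 + 446 + 87 + 1270 + 468 = 2425.
The longest hop is 1270; the others sum to 1155. Folding the others back against it leaves at least 1270 − 1155 = 115.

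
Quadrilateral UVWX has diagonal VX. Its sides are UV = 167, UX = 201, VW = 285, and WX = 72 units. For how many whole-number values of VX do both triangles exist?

143

From triangle UVX: 34 < VX < 368.
From triangle WVX: 213 < VX < 357.
Intersection: 213 < VX < 357, so integers 214 through 356: 143 values.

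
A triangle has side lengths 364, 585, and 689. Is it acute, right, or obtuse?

Compare the square of the longest side to the sum of squares of the other two: 364² + 585² = 474721 = 689².

right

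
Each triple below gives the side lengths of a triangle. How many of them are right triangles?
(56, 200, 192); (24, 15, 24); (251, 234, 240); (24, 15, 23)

(56,200,192): 56²+192² = 40000 = 200² → right
(24,15,24): 15²+24² = 801 > 576 = 24² → acute
(251,234,240): 234²+240² = 112356 > 63001 = 251² → acute
(24,15,23): 15²+23² = 754 > 576 = 24² → acute
1 of the 4 is right.

1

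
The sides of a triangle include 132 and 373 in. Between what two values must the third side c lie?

241 < c < 505 (in)

By the triangle inequality, c must be less than 132 + 373 = 505 and greater than |132 − 373| = 241.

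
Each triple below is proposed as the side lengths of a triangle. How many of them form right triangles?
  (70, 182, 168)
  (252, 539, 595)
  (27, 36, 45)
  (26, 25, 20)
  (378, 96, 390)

(70,182,168): 70²+168² = 33124 = 182² → right
(252,539,595): 252²+539² = 354025 = 595² → right
(27,36,45): 27²+36² = 2025 = 45² → right
(26,25,20): 20²+25² = 1025 > 676 = 26² → acute
(378,96,390): 96²+378² = 152100 = 390² → right
4 of the 5 are right.

4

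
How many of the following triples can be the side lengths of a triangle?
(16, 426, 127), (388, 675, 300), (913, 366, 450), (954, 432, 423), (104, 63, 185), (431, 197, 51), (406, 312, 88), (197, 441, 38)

1

(16,127,426): 16+127 ≤ 426 → not valid
(300,388,675): 300+388 > 675 → valid
(366,450,913): 366+450 ≤ 913 → not valid
(423,432,954): 423+432 ≤ 954 → not valid
(63,104,185): 63+104 ≤ 185 → not valid
(51,197,431): 51+197 ≤ 431 → not valid
(88,312,406): 88+312 ≤ 406 → not valid
(38,197,441): 38+197 ≤ 441 → not valid
1 of the 8 triples forms a triangle.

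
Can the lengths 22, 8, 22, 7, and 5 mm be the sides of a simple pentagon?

A pentagon exists iff every side is shorter than the sum of the others — equivalently, the longest side is less than the sum of the rest.
Longest side 22 < 42 (sum of the remaining 4), so yes.

Yes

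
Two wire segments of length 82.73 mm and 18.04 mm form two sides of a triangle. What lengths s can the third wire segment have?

By the triangle inequality, s must be less than 82.73 + 18.04 = 100.77 and greater than |82.73 − 18.04| = 64.69.

64.69 < s < 100.77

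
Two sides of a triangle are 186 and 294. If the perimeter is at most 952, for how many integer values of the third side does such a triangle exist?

Triangle inequality: 108 < x < 480. Perimeter ≤ 952 gives x ≤ 952 − 186 − 294 = 472.
So 108 < x ≤ 472; integers 109 through 472: 364 values.

364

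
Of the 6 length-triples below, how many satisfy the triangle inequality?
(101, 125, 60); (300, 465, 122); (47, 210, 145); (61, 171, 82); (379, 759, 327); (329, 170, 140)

(60,101,125): 60+101 > 125 → valid
(122,300,465): 122+300 ≤ 465 → not valid
(47,145,210): 47+145 ≤ 210 → not valid
(61,82,171): 61+82 ≤ 171 → not valid
(327,379,759): 327+379 ≤ 759 → not valid
(140,170,329): 140+170 ≤ 329 → not valid
1 of the 6 triples forms a triangle.

1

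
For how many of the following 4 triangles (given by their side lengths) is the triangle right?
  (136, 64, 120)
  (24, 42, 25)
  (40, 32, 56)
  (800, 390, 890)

(136,64,120): 64²+120² = 18496 = 136² → right
(24,42,25): 24²+25² = 1201 < 1764 = 42² → obtuse
(40,32,56): 32²+40² = 2624 < 3136 = 56² → obtuse
(800,390,890): 390²+800² = 792100 = 890² → right
2 of the 4 are right.

2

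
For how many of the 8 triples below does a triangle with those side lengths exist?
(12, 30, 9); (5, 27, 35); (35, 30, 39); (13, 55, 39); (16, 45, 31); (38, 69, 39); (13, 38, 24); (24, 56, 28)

(9,12,30): 9+12 ≤ 30 → not valid
(5,27,35): 5+27 ≤ 35 → not valid
(30,35,39): 30+35 > 39 → valid
(13,39,55): 13+39 ≤ 55 → not valid
(16,31,45): 16+31 > 45 → valid
(38,39,69): 38+39 > 69 → valid
(13,24,38): 13+24 ≤ 38 → not valid
(24,28,56): 24+28 ≤ 56 → not valid
3 of the 8 triples form a triangle.

3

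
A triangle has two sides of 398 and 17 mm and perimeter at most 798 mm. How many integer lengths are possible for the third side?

2

Triangle inequality: 381 < x < 415. Perimeter ≤ 798 gives x ≤ 798 − 398 − 17 = 383.
So 381 < x ≤ 383; integers 382 through 383: 2 values.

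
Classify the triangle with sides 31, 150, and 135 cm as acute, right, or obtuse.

Compare the square of the longest side to the sum of squares of the other two: 31² + 135² = 19186 < 22500 = 150².

obtuse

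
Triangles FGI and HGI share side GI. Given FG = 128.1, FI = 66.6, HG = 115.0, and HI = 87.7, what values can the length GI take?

61.5 < GI < 194.7

From triangle FGI: |128.1 − 66.6| < GI < 128.1 + 66.6, i.e. 61.5 < GI < 194.7.
From triangle HGI: 27.3 < GI < 202.7.
Both must hold, so GI lies in the intersection.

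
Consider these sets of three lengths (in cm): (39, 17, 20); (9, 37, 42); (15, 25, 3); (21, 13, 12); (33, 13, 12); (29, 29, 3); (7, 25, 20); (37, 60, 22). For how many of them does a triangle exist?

4

(17,20,39): 17+20 ≤ 39 → not valid
(9,37,42): 9+37 > 42 → valid
(3,15,25): 3+15 ≤ 25 → not valid
(12,13,21): 12+13 > 21 → valid
(12,13,33): 12+13 ≤ 33 → not valid
(3,29,29): 3+29 > 29 → valid
(7,20,25): 7+20 > 25 → valid
(22,37,60): 22+37 ≤ 60 → not valid
4 of the 8 triples form a triangle.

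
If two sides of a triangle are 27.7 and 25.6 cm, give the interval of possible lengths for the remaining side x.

2.1 < x < 53.3 (cm)

By the triangle inequality, x must be less than 27.7 + 25.6 = 53.3 and greater than |27.7 − 25.6| = 2.1.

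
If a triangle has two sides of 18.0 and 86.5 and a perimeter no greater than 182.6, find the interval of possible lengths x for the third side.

68.5 < x ≤ 78.1

Triangle inequality alone gives 68.5 < x < 104.5.
The perimeter condition gives x ≤ 182.6 − 18.0 − 86.5 = 78.1.
Intersecting the two: 68.5 < x ≤ 78.1.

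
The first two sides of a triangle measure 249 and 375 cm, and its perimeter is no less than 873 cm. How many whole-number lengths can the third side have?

Triangle inequality: 126 < x < 624. Perimeter ≥ 873 gives x ≥ 873 − 249 − 375 = 249.
So 249 ≤ x < 624; integers 249 through 623: 375 values.

375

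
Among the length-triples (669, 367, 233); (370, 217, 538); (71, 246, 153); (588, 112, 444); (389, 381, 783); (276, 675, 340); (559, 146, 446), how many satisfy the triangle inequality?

2

(233,367,669): 233+367 ≤ 669 → not valid
(217,370,538): 217+370 > 538 → valid
(71,153,246): 71+153 ≤ 246 → not valid
(112,444,588): 112+444 ≤ 588 → not valid
(381,389,783): 381+389 ≤ 783 → not valid
(276,340,675): 276+340 ≤ 675 → not valid
(146,446,559): 146+446 > 559 → valid
2 of the 7 triples form a triangle.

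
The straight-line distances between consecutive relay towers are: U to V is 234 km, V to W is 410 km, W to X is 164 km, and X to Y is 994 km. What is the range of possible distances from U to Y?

The maximum is all hops collinear in one direction: 234 + 410 + 164 + 994 = 1802.
The longest hop is 994; the others sum to 808. Folding the others back against it leaves at least 994 − 808 = 186.

186 ≤ UY ≤ 1802 km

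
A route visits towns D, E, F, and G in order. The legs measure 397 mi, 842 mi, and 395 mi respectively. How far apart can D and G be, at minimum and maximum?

50 ≤ DG ≤ 1634 mi

The maximum is all hops collinear in one direction: 397 + 842 + 395 = 1634.
The longest hop is 842; the others sum to 792. Folding the others back against it leaves at least 842 − 792 = 50.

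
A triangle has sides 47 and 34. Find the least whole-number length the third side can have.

14

The third side must be strictly greater than |47 − 34| = 13.
The smallest integer above 13 is 14.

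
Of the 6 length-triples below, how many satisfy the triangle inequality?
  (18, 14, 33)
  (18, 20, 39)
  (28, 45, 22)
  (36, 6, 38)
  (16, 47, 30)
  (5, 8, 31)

(14,18,33): 14+18 ≤ 33 → not valid
(18,20,39): 18+20 ≤ 39 → not valid
(22,28,45): 22+28 > 45 → valid
(6,36,38): 6+36 > 38 → valid
(16,30,47): 16+30 ≤ 47 → not valid
(5,8,31): 5+8 ≤ 31 → not valid
2 of the 6 triples form a triangle.

2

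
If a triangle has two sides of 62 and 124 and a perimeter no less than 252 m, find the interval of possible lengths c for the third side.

66 ≤ c < 186

Triangle inequality alone gives 62 < c < 186.
The perimeter condition gives c ≥ 252 − 62 − 124 = 66.
Intersecting the two: 66 ≤ c < 186.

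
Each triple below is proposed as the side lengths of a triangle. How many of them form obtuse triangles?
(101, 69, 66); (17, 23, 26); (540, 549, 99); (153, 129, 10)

(101,69,66): 66²+69² = 9117 < 10201 = 101² → obtuse
(17,23,26): 17²+23² = 818 > 676 = 26² → acute
(540,549,99): 99²+540² = 301401 = 549² → right
(153,129,10): 10+129 ≤ 153, not a triangle
1 of the 4 is obtuse.

1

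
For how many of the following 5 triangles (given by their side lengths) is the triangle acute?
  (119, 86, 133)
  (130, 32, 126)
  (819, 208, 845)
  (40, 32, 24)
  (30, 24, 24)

(119,86,133): 86²+119² = 21557 > 17689 = 133² → acute
(130,32,126): 32²+126² = 16900 = 130² → right
(819,208,845): 208²+819² = 714025 = 845² → right
(40,32,24): 24²+32² = 1600 = 40² → right
(30,24,24): 24²+24² = 1152 > 900 = 30² → acute
2 of the 5 are acute.

2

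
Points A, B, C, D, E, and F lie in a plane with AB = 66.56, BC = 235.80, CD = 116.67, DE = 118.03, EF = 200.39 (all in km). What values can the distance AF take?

0 ≤ AF ≤ 737.45 km

The maximum is all hops collinear in one direction: 66.56 + 235.80 + 116.67 + 118.03 + 200.39 = 737.45.
The longest hop is 235.80; the others sum to 501.65. Since 235.80 ≤ 501.65, the path can fold back on itself completely, so the minimum distance is 0.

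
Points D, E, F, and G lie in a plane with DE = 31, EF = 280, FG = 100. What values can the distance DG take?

149 ≤ DG ≤ 411

The maximum is all hops collinear in one direction: 31 + 280 + 100 = 411.
The longest hop is 280; the others sum to 131. Folding the others back against it leaves at least 280 − 131 = 149.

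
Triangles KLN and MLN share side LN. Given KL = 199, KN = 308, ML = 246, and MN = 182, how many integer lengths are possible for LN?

From triangle KLN: 109 < LN < 507.
From triangle MLN: 64 < LN < 428.
Intersection: 109 < LN < 428, so integers 110 through 427: 318 values.

318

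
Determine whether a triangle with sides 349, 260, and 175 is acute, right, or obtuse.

obtuse

Compare the square of the longest side to the sum of squares of the other two: 175² + 260² = 98225 < 121801 = 349².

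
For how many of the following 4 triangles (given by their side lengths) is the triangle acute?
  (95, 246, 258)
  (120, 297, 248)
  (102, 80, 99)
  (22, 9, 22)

(95,246,258): 95²+246² = 69541 > 66564 = 258² → acute
(120,297,248): 120²+248² = 75904 < 88209 = 297² → obtuse
(102,80,99): 80²+99² = 16201 > 10404 = 102² → acute
(22,9,22): 9²+22² = 565 > 484 = 22² → acute
3 of the 4 are acute.

3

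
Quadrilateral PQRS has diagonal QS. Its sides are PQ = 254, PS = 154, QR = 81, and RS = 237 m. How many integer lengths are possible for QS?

From triangle PQS: 100 < QS < 408.
From triangle RQS: 156 < QS < 318.
Intersection: 156 < QS < 318, so integers 157 through 317: 161 values.

161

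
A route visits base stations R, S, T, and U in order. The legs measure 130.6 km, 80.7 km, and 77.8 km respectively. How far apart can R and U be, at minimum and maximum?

0 ≤ RU ≤ 289.1 km

The maximum is all hops collinear in one direction: 130.6 + 80.7 + 77.8 = 289.1.
The longest hop is 130.6; the others sum to 158.5. Since 130.6 ≤ 158.5, the path can fold back on itself completely, so the minimum distance is 0.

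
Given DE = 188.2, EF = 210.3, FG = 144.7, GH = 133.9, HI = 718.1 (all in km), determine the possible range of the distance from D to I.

41.0 ≤ DI ≤ 1395.2 km

The maximum is all hops collinear in one direction: 188.2 + 210.3 + 144.7 + 133.9 + 718.1 = 1395.2.
The longest hop is 718.1; the others sum to 677.1. Folding the others back against it leaves at least 718.1 − 677.1 = 41.0.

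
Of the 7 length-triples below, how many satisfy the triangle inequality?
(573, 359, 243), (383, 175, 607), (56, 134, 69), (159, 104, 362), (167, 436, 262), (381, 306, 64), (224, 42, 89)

(243,359,573): 243+359 > 573 → valid
(175,383,607): 175+383 ≤ 607 → not valid
(56,69,134): 56+69 ≤ 134 → not valid
(104,159,362): 104+159 ≤ 362 → not valid
(167,262,436): 167+262 ≤ 436 → not valid
(64,306,381): 64+306 ≤ 381 → not valid
(42,89,224): 42+89 ≤ 224 → not valid
1 of the 7 triples forms a triangle.

1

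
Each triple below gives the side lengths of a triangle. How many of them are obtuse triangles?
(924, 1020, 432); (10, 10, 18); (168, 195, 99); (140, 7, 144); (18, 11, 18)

(924,1020,432): 432²+924² = 1040400 = 1020² → right
(10,10,18): 10²+10² = 200 < 324 = 18² → obtuse
(168,195,99): 99²+168² = 38025 = 195² → right
(140,7,144): 7²+140² = 19649 < 20736 = 144² → obtuse
(18,11,18): 11²+18² = 445 > 324 = 18² → acute
2 of the 5 are obtuse.

2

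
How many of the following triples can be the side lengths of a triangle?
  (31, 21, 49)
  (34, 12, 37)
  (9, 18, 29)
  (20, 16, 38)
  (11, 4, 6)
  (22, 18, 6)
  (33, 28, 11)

4

(21,31,49): 21+31 > 49 → valid
(12,34,37): 12+34 > 37 → valid
(9,18,29): 9+18 ≤ 29 → not valid
(16,20,38): 16+20 ≤ 38 → not valid
(4,6,11): 4+6 ≤ 11 → not valid
(6,18,22): 6+18 > 22 → valid
(11,28,33): 11+28 > 33 → valid
4 of the 7 triples form a triangle.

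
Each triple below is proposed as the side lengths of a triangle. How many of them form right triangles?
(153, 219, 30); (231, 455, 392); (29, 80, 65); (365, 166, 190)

1

(153,219,30): 30+153 ≤ 219, not a triangle
(231,455,392): 231²+392² = 207025 = 455² → right
(29,80,65): 29²+65² = 5066 < 6400 = 80² → obtuse
(365,166,190): 166+190 ≤ 365, not a triangle
1 of the 4 is right.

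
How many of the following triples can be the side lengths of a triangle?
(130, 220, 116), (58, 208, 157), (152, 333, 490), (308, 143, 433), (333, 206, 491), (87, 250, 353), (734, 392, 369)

(116,130,220): 116+130 > 220 → valid
(58,157,208): 58+157 > 208 → valid
(152,333,490): 152+333 ≤ 490 → not valid
(143,308,433): 143+308 > 433 → valid
(206,333,491): 206+333 > 491 → valid
(87,250,353): 87+250 ≤ 353 → not valid
(369,392,734): 369+392 > 734 → valid
5 of the 7 triples form a triangle.

5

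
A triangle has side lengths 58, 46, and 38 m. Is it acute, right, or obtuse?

Compare the square of the longest side to the sum of squares of the other two: 38² + 46² = 3560 > 3364 = 58².

acute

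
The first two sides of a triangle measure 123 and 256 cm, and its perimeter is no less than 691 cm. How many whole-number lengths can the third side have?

67

Triangle inequality: 133 < x < 379. Perimeter ≥ 691 gives x ≥ 691 − 123 − 256 = 312.
So 312 ≤ x < 379; integers 312 through 378: 67 values.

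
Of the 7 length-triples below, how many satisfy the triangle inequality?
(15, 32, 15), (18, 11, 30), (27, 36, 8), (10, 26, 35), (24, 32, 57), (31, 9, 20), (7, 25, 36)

1

(15,15,32): 15+15 ≤ 32 → not valid
(11,18,30): 11+18 ≤ 30 → not valid
(8,27,36): 8+27 ≤ 36 → not valid
(10,26,35): 10+26 > 35 → valid
(24,32,57): 24+32 ≤ 57 → not valid
(9,20,31): 9+20 ≤ 31 → not valid
(7,25,36): 7+25 ≤ 36 → not valid
1 of the 7 triples forms a triangle.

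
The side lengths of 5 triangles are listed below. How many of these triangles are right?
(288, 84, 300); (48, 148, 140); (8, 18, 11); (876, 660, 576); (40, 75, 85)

4

(288,84,300): 84²+288² = 90000 = 300² → right
(48,148,140): 48²+140² = 21904 = 148² → right
(8,18,11): 8²+11² = 185 < 324 = 18² → obtuse
(876,660,576): 576²+660² = 767376 = 876² → right
(40,75,85): 40²+75² = 7225 = 85² → right
4 of the 5 are right.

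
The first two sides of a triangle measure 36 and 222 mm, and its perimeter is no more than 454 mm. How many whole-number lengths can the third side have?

10

Triangle inequality: 186 < x < 258. Perimeter ≤ 454 gives x ≤ 454 − 36 − 222 = 196.
So 186 < x ≤ 196; integers 187 through 196: 10 values.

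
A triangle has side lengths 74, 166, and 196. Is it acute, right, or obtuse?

obtuse

Compare the square of the longest side to the sum of squares of the other two: 74² + 166² = 33032 < 38416 = 196².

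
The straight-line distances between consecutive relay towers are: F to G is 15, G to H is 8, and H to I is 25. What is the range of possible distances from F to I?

The maximum is all hops collinear in one direction: 15 + 8 + 25 = 48.
The longest hop is 25; the others sum to 23. Folding the others back against it leaves at least 25 − 23 = 2.

2 ≤ FI ≤ 48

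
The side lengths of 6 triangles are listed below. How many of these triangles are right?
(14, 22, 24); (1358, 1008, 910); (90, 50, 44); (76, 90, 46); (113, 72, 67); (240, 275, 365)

(14,22,24): 14²+22² = 680 > 576 = 24² → acute
(1358,1008,910): 910²+1008² = 1844164 = 1358² → right
(90,50,44): 44²+50² = 4436 < 8100 = 90² → obtuse
(76,90,46): 46²+76² = 7892 < 8100 = 90² → obtuse
(113,72,67): 67²+72² = 9673 < 12769 = 113² → obtuse
(240,275,365): 240²+275² = 133225 = 365² → right
2 of the 6 are right.

2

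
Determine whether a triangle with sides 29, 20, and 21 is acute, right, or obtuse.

Compare the square of the longest side to the sum of squares of the other two: 20² + 21² = 841 = 29².

right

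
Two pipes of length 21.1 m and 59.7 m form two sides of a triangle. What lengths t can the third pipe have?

38.6 < t < 80.8 (m)

By the triangle inequality, t must be less than 21.1 + 59.7 = 80.8 and greater than |21.1 − 59.7| = 38.6.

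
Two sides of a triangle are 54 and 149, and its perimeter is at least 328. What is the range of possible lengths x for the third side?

Triangle inequality alone gives 95 < x < 203.
The perimeter condition gives x ≥ 328 − 54 − 149 = 125.
Intersecting the two: 125 ≤ x < 203.

125 ≤ x < 203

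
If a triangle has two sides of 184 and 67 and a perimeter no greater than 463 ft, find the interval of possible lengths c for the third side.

117 < c ≤ 212

Triangle inequality alone gives 117 < c < 251.
The perimeter condition gives c ≤ 463 − 184 − 67 = 212.
Intersecting the two: 117 < c ≤ 212.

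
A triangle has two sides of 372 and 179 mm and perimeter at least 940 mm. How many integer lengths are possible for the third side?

162

Triangle inequality: 193 < x < 551. Perimeter ≥ 940 gives x ≥ 940 − 372 − 179 = 389.
So 389 ≤ x < 551; integers 389 through 550: 162 values.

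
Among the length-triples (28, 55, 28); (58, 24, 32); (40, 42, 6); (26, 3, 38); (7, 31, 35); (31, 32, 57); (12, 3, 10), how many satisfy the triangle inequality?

5

(28,28,55): 28+28 > 55 → valid
(24,32,58): 24+32 ≤ 58 → not valid
(6,40,42): 6+40 > 42 → valid
(3,26,38): 3+26 ≤ 38 → not valid
(7,31,35): 7+31 > 35 → valid
(31,32,57): 31+32 > 57 → valid
(3,10,12): 3+10 > 12 → valid
5 of the 7 triples form a triangle.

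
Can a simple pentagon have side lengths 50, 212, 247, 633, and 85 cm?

For a pentagon, each side must be shorter than the sum of the others.
Here the longest side is 633, but the remaining 4 sides sum to only 594.

No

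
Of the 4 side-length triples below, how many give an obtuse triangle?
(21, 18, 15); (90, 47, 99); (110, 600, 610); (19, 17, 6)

(21,18,15): 15²+18² = 549 > 441 = 21² → acute
(90,47,99): 47²+90² = 10309 > 9801 = 99² → acute
(110,600,610): 110²+600² = 372100 = 610² → right
(19,17,6): 6²+17² = 325 < 361 = 19² → obtuse
1 of the 4 is obtuse.

1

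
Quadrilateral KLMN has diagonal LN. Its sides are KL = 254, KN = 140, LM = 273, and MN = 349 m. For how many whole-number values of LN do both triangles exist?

279

From triangle KLN: 114 < LN < 394.
From triangle MLN: 76 < LN < 622.
Intersection: 114 < LN < 394, so integers 115 through 393: 279 values.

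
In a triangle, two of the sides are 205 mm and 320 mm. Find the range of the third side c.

115 < c < 525 (mm)

By the triangle inequality, c must be less than 205 + 320 = 525 and greater than |205 − 320| = 115.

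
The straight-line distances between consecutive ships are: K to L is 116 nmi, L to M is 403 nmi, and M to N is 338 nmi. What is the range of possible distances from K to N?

The maximum is all hops collinear in one direction: 116 + 403 + 338 = 857.
The longest hop is 403; the others sum to 454. Since 403 ≤ 454, the path can fold back on itself completely, so the minimum distance is 0.

0 ≤ KN ≤ 857 nmi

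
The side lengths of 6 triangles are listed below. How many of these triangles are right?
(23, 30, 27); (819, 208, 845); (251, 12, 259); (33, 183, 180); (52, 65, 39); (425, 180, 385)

(23,30,27): 23²+27² = 1258 > 900 = 30² → acute
(819,208,845): 208²+819² = 714025 = 845² → right
(251,12,259): 12²+251² = 63145 < 67081 = 259² → obtuse
(33,183,180): 33²+180² = 33489 = 183² → right
(52,65,39): 39²+52² = 4225 = 65² → right
(425,180,385): 180²+385² = 180625 = 425² → right
4 of the 6 are right.

4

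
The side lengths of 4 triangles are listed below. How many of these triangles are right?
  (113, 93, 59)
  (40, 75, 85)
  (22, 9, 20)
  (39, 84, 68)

(113,93,59): 59²+93² = 12130 < 12769 = 113² → obtuse
(40,75,85): 40²+75² = 7225 = 85² → right
(22,9,20): 9²+20² = 481 < 484 = 22² → obtuse
(39,84,68): 39²+68² = 6145 < 7056 = 84² → obtuse
1 of the 4 is right.

1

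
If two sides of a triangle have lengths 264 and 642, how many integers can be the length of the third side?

The third side lies in the open interval (378, 906).
Integers from 379 to 905 inclusive: 905 − 379 + 1 = 527.

527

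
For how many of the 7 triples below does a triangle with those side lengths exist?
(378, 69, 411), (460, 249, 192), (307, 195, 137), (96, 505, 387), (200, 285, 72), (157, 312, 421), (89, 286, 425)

(69,378,411): 69+378 > 411 → valid
(192,249,460): 192+249 ≤ 460 → not valid
(137,195,307): 137+195 > 307 → valid
(96,387,505): 96+387 ≤ 505 → not valid
(72,200,285): 72+200 ≤ 285 → not valid
(157,312,421): 157+312 > 421 → valid
(89,286,425): 89+286 ≤ 425 → not valid
3 of the 7 triples form a triangle.

3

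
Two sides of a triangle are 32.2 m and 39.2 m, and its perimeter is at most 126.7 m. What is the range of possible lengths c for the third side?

7.0 < c ≤ 55.3

Triangle inequality alone gives 7.0 < c < 71.4.
The perimeter condition gives c ≤ 126.7 − 32.2 − 39.2 = 55.3.
Intersecting the two: 7.0 < c ≤ 55.3.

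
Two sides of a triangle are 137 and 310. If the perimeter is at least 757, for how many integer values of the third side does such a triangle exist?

137

Triangle inequality: 173 < x < 447. Perimeter ≥ 757 gives x ≥ 757 − 137 − 310 = 310.
So 310 ≤ x < 447; integers 310 through 446: 137 values.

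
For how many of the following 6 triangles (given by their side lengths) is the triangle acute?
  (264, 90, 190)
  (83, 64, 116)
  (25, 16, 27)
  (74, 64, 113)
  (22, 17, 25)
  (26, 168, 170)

(264,90,190): 90²+190² = 44200 < 69696 = 264² → obtuse
(83,64,116): 64²+83² = 10985 < 13456 = 116² → obtuse
(25,16,27): 16²+25² = 881 > 729 = 27² → acute
(74,64,113): 64²+74² = 9572 < 12769 = 113² → obtuse
(22,17,25): 17²+22² = 773 > 625 = 25² → acute
(26,168,170): 26²+168² = 28900 = 170² → right
2 of the 6 are acute.

2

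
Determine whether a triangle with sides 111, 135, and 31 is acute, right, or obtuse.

obtuse

Compare the square of the longest side to the sum of squares of the other two: 31² + 111² = 13282 < 18225 = 135².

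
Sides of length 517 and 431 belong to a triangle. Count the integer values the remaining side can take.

The third side lies in the open interval (86, 948).
Integers from 87 to 947 inclusive: 947 − 87 + 1 = 861.

861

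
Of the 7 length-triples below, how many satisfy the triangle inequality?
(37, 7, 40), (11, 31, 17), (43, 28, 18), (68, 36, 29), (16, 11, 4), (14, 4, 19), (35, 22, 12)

(7,37,40): 7+37 > 40 → valid
(11,17,31): 11+17 ≤ 31 → not valid
(18,28,43): 18+28 > 43 → valid
(29,36,68): 29+36 ≤ 68 → not valid
(4,11,16): 4+11 ≤ 16 → not valid
(4,14,19): 4+14 ≤ 19 → not valid
(12,22,35): 12+22 ≤ 35 → not valid
2 of the 7 triples form a triangle.

2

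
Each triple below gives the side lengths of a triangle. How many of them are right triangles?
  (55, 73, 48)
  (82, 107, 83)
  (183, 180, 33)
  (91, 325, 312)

3

(55,73,48): 48²+55² = 5329 = 73² → right
(82,107,83): 82²+83² = 13613 > 11449 = 107² → acute
(183,180,33): 33²+180² = 33489 = 183² → right
(91,325,312): 91²+312² = 105625 = 325² → right
3 of the 4 are right.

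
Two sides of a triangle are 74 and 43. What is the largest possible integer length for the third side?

The third side must be strictly less than 74 + 43 = 117.
The largest integer below 117 is 116.

116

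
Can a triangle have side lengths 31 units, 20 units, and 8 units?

No

The longest side is 31, but the other two sum to only 28.
28 < 31, so the triangle inequality fails.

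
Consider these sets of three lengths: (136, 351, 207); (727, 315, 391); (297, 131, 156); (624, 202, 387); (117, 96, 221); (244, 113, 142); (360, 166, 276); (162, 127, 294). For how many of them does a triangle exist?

2

(136,207,351): 136+207 ≤ 351 → not valid
(315,391,727): 315+391 ≤ 727 → not valid
(131,156,297): 131+156 ≤ 297 → not valid
(202,387,624): 202+387 ≤ 624 → not valid
(96,117,221): 96+117 ≤ 221 → not valid
(113,142,244): 113+142 > 244 → valid
(166,276,360): 166+276 > 360 → valid
(127,162,294): 127+162 ≤ 294 → not valid
2 of the 8 triples form a triangle.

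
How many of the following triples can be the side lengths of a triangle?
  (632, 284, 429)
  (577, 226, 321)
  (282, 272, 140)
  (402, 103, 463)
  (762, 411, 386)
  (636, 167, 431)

4

(284,429,632): 284+429 > 632 → valid
(226,321,577): 226+321 ≤ 577 → not valid
(140,272,282): 140+272 > 282 → valid
(103,402,463): 103+402 > 463 → valid
(386,411,762): 386+411 > 762 → valid
(167,431,636): 167+431 ≤ 636 → not valid
4 of the 6 triples form a triangle.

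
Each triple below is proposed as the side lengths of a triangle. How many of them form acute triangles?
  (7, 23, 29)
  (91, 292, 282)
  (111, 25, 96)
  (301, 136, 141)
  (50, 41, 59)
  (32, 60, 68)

2

(7,23,29): 7²+23² = 578 < 841 = 29² → obtuse
(91,292,282): 91²+282² = 87805 > 85264 = 292² → acute
(111,25,96): 25²+96² = 9841 < 12321 = 111² → obtuse
(301,136,141): 136+141 ≤ 301, not a triangle
(50,41,59): 41²+50² = 4181 > 3481 = 59² → acute
(32,60,68): 32²+60² = 4624 = 68² → right
2 of the 6 are acute.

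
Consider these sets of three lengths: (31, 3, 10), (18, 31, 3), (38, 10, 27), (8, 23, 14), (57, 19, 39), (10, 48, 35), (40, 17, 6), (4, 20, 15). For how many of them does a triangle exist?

1

(3,10,31): 3+10 ≤ 31 → not valid
(3,18,31): 3+18 ≤ 31 → not valid
(10,27,38): 10+27 ≤ 38 → not valid
(8,14,23): 8+14 ≤ 23 → not valid
(19,39,57): 19+39 > 57 → valid
(10,35,48): 10+35 ≤ 48 → not valid
(6,17,40): 6+17 ≤ 40 → not valid
(4,15,20): 4+15 ≤ 20 → not valid
1 of the 8 triples forms a triangle.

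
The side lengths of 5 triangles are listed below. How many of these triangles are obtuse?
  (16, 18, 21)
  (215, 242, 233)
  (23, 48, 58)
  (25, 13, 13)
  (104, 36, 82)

3

(16,18,21): 16²+18² = 580 > 441 = 21² → acute
(215,242,233): 215²+233² = 100514 > 58564 = 242² → acute
(23,48,58): 23²+48² = 2833 < 3364 = 58² → obtuse
(25,13,13): 13²+13² = 338 < 625 = 25² → obtuse
(104,36,82): 36²+82² = 8020 < 10816 = 104² → obtuse
3 of the 5 are obtuse.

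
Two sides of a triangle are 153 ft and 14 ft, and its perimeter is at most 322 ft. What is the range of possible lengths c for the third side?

Triangle inequality alone gives 139 < c < 167.
The perimeter condition gives c ≤ 322 − 153 − 14 = 155.
Intersecting the two: 139 < c ≤ 155.

139 < c ≤ 155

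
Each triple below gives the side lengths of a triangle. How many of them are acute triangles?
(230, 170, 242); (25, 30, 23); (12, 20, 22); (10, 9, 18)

3

(230,170,242): 170²+230² = 81800 > 58564 = 242² → acute
(25,30,23): 23²+25² = 1154 > 900 = 30² → acute
(12,20,22): 12²+20² = 544 > 484 = 22² → acute
(10,9,18): 9²+10² = 181 < 324 = 18² → obtuse
3 of the 4 are acute.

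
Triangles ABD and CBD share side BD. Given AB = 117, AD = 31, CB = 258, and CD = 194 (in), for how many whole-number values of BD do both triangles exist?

From triangle ABD: 86 < BD < 148.
From triangle CBD: 64 < BD < 452.
Intersection: 86 < BD < 148, so integers 87 through 147: 61 values.

61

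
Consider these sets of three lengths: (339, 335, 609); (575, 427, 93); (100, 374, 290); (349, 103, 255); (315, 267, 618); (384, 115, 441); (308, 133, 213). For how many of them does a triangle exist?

(335,339,609): 335+339 > 609 → valid
(93,427,575): 93+427 ≤ 575 → not valid
(100,290,374): 100+290 > 374 → valid
(103,255,349): 103+255 > 349 → valid
(267,315,618): 267+315 ≤ 618 → not valid
(115,384,441): 115+384 > 441 → valid
(133,213,308): 133+213 > 308 → valid
5 of the 7 triples form a triangle.

5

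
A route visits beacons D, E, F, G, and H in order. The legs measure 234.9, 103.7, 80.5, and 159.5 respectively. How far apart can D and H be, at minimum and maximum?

The maximum is all hops collinear in one direction: 234.9 + 103.7 + 80.5 + 159.5 = 578.6.
The longest hop is 234.9; the others sum to 343.7. Since 234.9 ≤ 343.7, the path can fold back on itself completely, so the minimum distance is 0.

0 ≤ DH ≤ 578.6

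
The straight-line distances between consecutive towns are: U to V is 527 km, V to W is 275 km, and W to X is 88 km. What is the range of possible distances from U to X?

164 ≤ UX ≤ 890 km

The maximum is all hops collinear in one direction: 527 + 275 + 88 = 890.
The longest hop is 527; the others sum to 363. Folding the others back against it leaves at least 527 − 363 = 164.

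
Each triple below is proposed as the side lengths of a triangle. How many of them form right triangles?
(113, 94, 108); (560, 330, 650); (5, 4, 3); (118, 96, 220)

(113,94,108): 94²+108² = 20500 > 12769 = 113² → acute
(560,330,650): 330²+560² = 422500 = 650² → right
(5,4,3): 3²+4² = 25 = 5² → right
(118,96,220): 96+118 ≤ 220, not a triangle
2 of the 4 are right.

2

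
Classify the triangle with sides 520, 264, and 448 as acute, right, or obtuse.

right

Compare the square of the longest side to the sum of squares of the other two: 264² + 448² = 270400 = 520².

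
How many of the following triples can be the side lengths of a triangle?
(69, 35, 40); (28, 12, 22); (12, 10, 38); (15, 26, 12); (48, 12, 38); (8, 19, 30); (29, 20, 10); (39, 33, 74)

5

(35,40,69): 35+40 > 69 → valid
(12,22,28): 12+22 > 28 → valid
(10,12,38): 10+12 ≤ 38 → not valid
(12,15,26): 12+15 > 26 → valid
(12,38,48): 12+38 > 48 → valid
(8,19,30): 8+19 ≤ 30 → not valid
(10,20,29): 10+20 > 29 → valid
(33,39,74): 33+39 ≤ 74 → not valid
5 of the 8 triples form a triangle.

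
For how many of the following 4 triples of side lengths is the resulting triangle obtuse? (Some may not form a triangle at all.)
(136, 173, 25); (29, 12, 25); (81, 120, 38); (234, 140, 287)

(136,173,25): 25+136 ≤ 173, not a triangle
(29,12,25): 12²+25² = 769 < 841 = 29² → obtuse
(81,120,38): 38+81 ≤ 120, not a triangle
(234,140,287): 140²+234² = 74356 < 82369 = 287² → obtuse
2 of the 4 are obtuse.

2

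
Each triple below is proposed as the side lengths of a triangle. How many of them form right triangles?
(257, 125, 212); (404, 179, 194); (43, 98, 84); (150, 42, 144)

1

(257,125,212): 125²+212² = 60569 < 66049 = 257² → obtuse
(404,179,194): 179+194 ≤ 404, not a triangle
(43,98,84): 43²+84² = 8905 < 9604 = 98² → obtuse
(150,42,144): 42²+144² = 22500 = 150² → right
1 of the 4 is right.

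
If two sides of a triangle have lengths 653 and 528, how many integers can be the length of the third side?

The third side lies in the open interval (125, 1181).
Integers from 126 to 1180 inclusive: 1180 − 126 + 1 = 1055.

1055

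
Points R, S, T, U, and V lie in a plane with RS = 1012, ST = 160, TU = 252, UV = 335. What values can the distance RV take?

The maximum is all hops collinear in one direction: 1012 + 160 + 252 + 335 = 1759.
The longest hop is 1012; the others sum to 747. Folding the others back against it leaves at least 1012 − 747 = 265.

265 ≤ RV ≤ 1759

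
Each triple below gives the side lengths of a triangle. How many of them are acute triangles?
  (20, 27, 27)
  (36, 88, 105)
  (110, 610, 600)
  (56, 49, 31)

2

(20,27,27): 20²+27² = 1129 > 729 = 27² → acute
(36,88,105): 36²+88² = 9040 < 11025 = 105² → obtuse
(110,610,600): 110²+600² = 372100 = 610² → right
(56,49,31): 31²+49² = 3362 > 3136 = 56² → acute
2 of the 4 are acute.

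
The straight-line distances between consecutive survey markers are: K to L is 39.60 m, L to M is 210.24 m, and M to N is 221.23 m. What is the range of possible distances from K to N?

0 ≤ KN ≤ 471.07 m

The maximum is all hops collinear in one direction: 39.60 + 210.24 + 221.23 = 471.07.
The longest hop is 221.23; the others sum to 249.84. Since 221.23 ≤ 249.84, the path can fold back on itself completely, so the minimum distance is 0.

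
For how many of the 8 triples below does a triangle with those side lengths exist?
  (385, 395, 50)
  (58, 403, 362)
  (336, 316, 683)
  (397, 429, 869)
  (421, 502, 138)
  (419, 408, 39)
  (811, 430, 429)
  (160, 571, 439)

6

(50,385,395): 50+385 > 395 → valid
(58,362,403): 58+362 > 403 → valid
(316,336,683): 316+336 ≤ 683 → not valid
(397,429,869): 397+429 ≤ 869 → not valid
(138,421,502): 138+421 > 502 → valid
(39,408,419): 39+408 > 419 → valid
(429,430,811): 429+430 > 811 → valid
(160,439,571): 160+439 > 571 → valid
6 of the 8 triples form a triangle.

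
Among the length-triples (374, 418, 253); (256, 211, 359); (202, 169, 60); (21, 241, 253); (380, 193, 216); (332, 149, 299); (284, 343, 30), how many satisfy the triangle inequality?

(253,374,418): 253+374 > 418 → valid
(211,256,359): 211+256 > 359 → valid
(60,169,202): 60+169 > 202 → valid
(21,241,253): 21+241 > 253 → valid
(193,216,380): 193+216 > 380 → valid
(149,299,332): 149+299 > 332 → valid
(30,284,343): 30+284 ≤ 343 → not valid
6 of the 7 triples form a triangle.

6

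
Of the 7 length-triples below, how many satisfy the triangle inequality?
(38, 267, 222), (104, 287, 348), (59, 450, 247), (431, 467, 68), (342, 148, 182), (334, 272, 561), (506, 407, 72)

3

(38,222,267): 38+222 ≤ 267 → not valid
(104,287,348): 104+287 > 348 → valid
(59,247,450): 59+247 ≤ 450 → not valid
(68,431,467): 68+431 > 467 → valid
(148,182,342): 148+182 ≤ 342 → not valid
(272,334,561): 272+334 > 561 → valid
(72,407,506): 72+407 ≤ 506 → not valid
3 of the 7 triples form a triangle.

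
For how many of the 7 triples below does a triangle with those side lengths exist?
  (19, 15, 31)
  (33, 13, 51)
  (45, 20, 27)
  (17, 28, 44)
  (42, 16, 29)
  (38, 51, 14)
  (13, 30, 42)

(15,19,31): 15+19 > 31 → valid
(13,33,51): 13+33 ≤ 51 → not valid
(20,27,45): 20+27 > 45 → valid
(17,28,44): 17+28 > 44 → valid
(16,29,42): 16+29 > 42 → valid
(14,38,51): 14+38 > 51 → valid
(13,30,42): 13+30 > 42 → valid
6 of the 7 triples form a triangle.

6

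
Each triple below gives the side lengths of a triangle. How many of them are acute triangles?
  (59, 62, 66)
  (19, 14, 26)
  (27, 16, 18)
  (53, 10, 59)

1

(59,62,66): 59²+62² = 7325 > 4356 = 66² → acute
(19,14,26): 14²+19² = 557 < 676 = 26² → obtuse
(27,16,18): 16²+18² = 580 < 729 = 27² → obtuse
(53,10,59): 10²+53² = 2909 < 3481 = 59² → obtuse
1 of the 4 is acute.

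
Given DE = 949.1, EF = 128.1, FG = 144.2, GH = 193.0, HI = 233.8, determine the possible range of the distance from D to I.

250.0 ≤ DI ≤ 1648.2

The maximum is all hops collinear in one direction: 949.1 + 128.1 + 144.2 + 193.0 + 233.8 = 1648.2.
The longest hop is 949.1; the others sum to 699.1. Folding the others back against it leaves at least 949.1 − 699.1 = 250.0.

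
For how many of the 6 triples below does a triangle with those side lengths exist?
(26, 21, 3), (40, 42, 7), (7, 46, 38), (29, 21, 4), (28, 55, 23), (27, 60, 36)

(3,21,26): 3+21 ≤ 26 → not valid
(7,40,42): 7+40 > 42 → valid
(7,38,46): 7+38 ≤ 46 → not valid
(4,21,29): 4+21 ≤ 29 → not valid
(23,28,55): 23+28 ≤ 55 → not valid
(27,36,60): 27+36 > 60 → valid
2 of the 6 triples form a triangle.

2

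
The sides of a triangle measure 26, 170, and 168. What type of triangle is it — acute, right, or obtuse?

Compare the square of the longest side to the sum of squares of the other two: 26² + 168² = 28900 = 170².

right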